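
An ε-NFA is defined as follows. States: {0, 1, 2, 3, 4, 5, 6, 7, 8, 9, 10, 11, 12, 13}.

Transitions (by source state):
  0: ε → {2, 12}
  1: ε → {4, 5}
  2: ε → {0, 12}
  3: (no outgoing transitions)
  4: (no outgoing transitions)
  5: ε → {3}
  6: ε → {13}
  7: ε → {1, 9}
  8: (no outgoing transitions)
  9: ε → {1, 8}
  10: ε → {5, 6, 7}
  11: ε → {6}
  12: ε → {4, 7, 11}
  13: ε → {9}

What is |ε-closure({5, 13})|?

Start with {5, 13}.
From 5 via ε: add 3.
From 13 via ε: add 9.
From 9 via ε: add 1, 8.
From 1 via ε: add 4.
ε-closure = {1, 3, 4, 5, 8, 9, 13}, which has 7 states.

7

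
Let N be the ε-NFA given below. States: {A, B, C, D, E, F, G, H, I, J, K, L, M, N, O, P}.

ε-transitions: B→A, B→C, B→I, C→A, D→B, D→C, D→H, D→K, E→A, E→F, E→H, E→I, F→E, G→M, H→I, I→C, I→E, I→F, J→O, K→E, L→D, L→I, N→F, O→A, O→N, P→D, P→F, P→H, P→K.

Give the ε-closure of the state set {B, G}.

{A, B, C, E, F, G, H, I, M}

Start with {B, G}.
From B via ε: add A, C, I.
From G via ε: add M.
From I via ε: add E, F.
From E via ε: add H.
No new states can be added; the closed set is {A, B, C, E, F, G, H, I, M}.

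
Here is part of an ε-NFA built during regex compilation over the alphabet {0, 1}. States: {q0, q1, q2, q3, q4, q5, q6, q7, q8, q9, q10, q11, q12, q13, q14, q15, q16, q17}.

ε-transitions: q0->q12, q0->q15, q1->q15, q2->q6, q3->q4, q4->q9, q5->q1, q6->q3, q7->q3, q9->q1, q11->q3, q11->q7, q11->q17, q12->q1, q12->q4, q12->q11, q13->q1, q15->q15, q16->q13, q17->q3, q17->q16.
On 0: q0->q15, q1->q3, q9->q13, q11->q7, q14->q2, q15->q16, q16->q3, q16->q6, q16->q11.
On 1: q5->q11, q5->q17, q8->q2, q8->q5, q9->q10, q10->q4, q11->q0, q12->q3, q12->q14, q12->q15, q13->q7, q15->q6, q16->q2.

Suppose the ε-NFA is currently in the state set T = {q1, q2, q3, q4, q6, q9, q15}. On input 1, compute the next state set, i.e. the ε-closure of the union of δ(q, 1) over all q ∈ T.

{q1, q3, q4, q6, q9, q10, q15}

q9 on 1 → {q10}.
q15 on 1 → {q6}.
No 1-transition from q1, q2, q3, q4, q6.
Union after reading 1: {q6, q10}.
Now take the ε-closure:
From q6 via ε: add q3.
From q3 via ε: add q4.
From q4 via ε: add q9.
From q9 via ε: add q1.
From q1 via ε: add q15.
No new states can be added; the closed set is {q1, q3, q4, q6, q9, q10, q15}.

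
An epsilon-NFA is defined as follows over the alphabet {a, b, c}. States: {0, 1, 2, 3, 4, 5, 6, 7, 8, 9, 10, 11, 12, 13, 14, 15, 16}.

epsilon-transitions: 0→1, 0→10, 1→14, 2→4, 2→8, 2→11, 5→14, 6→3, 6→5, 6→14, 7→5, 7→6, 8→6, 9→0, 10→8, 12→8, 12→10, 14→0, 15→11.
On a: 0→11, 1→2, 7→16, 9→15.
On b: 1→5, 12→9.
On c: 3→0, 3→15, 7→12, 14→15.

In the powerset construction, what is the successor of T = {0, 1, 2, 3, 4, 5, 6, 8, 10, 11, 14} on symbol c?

3 on c → {0, 15}.
14 on c → {15}.
No c-transition from 0, 1, 2, 4, 5, 6, 8, 10, 11.
Union after reading c: {0, 15}.
Now take the epsilon-closure:
From 0 via epsilon: add 1, 10.
From 15 via epsilon: add 11.
From 1 via epsilon: add 14.
From 10 via epsilon: add 8.
From 8 via epsilon: add 6.
From 6 via epsilon: add 3, 5.
No new states can be added; the closed set is {0, 1, 3, 5, 6, 8, 10, 11, 14, 15}.

{0, 1, 3, 5, 6, 8, 10, 11, 14, 15}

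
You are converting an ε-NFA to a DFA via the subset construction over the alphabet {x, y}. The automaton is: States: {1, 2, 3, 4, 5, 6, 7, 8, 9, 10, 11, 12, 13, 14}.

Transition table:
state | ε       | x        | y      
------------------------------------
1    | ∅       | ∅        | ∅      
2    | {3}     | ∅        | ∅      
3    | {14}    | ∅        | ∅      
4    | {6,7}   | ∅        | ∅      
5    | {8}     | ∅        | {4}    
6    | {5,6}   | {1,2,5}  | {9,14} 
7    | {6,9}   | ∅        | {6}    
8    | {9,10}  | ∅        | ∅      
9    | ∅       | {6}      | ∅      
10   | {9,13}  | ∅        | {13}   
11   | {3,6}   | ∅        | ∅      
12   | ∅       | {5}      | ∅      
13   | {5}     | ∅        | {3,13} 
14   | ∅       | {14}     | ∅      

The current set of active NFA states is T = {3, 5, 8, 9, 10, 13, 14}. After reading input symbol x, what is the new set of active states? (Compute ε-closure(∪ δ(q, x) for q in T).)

9 on x → {6}.
14 on x → {14}.
No x-transition from 3, 5, 8, 10, 13.
Union after reading x: {6, 14}.
Now take the ε-closure:
From 6 via ε: add 5.
From 5 via ε: add 8.
From 8 via ε: add 9, 10.
From 10 via ε: add 13.
No new states can be added; the closed set is {5, 6, 8, 9, 10, 13, 14}.

{5, 6, 8, 9, 10, 13, 14}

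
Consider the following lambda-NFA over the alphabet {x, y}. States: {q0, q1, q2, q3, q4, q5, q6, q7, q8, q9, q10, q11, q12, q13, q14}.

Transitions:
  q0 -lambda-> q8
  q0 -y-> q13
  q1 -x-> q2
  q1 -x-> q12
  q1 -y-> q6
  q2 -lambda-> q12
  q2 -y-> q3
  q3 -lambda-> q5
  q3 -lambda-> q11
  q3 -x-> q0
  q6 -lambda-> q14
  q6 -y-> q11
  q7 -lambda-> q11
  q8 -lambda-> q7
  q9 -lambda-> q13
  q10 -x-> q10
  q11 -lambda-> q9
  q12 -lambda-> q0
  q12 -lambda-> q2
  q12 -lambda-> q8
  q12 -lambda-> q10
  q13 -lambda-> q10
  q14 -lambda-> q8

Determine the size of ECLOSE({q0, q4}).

8

Start with {q0, q4}.
From q0 via lambda: add q8.
From q8 via lambda: add q7.
From q7 via lambda: add q11.
From q11 via lambda: add q9.
From q9 via lambda: add q13.
From q13 via lambda: add q10.
lambda-closure = {q0, q4, q7, q8, q9, q10, q11, q13}, which has 8 states.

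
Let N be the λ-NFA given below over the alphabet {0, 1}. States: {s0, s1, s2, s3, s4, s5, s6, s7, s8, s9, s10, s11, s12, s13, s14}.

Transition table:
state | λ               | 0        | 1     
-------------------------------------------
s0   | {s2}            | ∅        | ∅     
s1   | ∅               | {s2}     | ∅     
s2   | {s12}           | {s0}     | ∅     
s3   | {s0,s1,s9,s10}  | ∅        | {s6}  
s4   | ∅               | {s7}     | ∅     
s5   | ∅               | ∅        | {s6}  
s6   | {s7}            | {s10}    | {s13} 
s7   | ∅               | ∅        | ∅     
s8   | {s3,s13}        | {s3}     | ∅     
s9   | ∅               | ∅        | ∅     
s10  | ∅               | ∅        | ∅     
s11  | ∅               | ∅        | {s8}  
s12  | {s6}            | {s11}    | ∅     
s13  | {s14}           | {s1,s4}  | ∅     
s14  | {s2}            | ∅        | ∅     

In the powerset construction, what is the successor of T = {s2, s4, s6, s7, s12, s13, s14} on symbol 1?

s6 on 1 → {s13}.
No 1-transition from s2, s4, s7, s12, s13, s14.
Union after reading 1: {s13}.
Now take the λ-closure:
From s13 via λ: add s14.
From s14 via λ: add s2.
From s2 via λ: add s12.
From s12 via λ: add s6.
From s6 via λ: add s7.
No new states can be added; the closed set is {s2, s6, s7, s12, s13, s14}.

{s2, s6, s7, s12, s13, s14}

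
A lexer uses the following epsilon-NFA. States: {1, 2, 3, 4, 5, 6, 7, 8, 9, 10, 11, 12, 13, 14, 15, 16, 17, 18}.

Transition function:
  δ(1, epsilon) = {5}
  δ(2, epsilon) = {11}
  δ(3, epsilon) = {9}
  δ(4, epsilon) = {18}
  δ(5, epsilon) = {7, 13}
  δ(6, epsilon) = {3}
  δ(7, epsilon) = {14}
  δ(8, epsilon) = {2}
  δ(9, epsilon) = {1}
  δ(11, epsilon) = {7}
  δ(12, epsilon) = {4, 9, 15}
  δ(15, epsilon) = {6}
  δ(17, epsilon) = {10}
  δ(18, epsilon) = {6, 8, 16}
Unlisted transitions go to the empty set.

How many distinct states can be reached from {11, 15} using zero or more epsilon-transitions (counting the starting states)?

10

Start with {11, 15}.
From 11 via epsilon: add 7.
From 15 via epsilon: add 6.
From 6 via epsilon: add 3.
From 7 via epsilon: add 14.
From 3 via epsilon: add 9.
From 9 via epsilon: add 1.
From 1 via epsilon: add 5.
From 5 via epsilon: add 13.
epsilon-closure = {1, 3, 5, 6, 7, 9, 11, 13, 14, 15}, which has 10 states.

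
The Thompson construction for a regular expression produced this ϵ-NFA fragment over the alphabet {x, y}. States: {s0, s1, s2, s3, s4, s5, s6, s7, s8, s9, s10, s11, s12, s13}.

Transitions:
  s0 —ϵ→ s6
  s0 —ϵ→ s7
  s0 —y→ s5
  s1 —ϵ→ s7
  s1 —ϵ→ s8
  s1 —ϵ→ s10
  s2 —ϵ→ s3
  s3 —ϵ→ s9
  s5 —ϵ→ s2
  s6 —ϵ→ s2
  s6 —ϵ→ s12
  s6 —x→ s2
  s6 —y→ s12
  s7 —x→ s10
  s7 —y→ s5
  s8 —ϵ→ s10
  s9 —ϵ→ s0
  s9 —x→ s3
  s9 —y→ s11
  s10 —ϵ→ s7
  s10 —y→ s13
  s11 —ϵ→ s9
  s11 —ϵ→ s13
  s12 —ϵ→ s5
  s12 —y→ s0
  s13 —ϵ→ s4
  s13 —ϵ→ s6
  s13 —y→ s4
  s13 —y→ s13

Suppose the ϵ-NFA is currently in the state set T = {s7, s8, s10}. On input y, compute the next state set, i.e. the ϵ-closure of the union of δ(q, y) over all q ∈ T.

{s0, s2, s3, s4, s5, s6, s7, s9, s12, s13}

s7 on y → {s5}.
s10 on y → {s13}.
No y-transition from s8.
Union after reading y: {s5, s13}.
Now take the ϵ-closure:
From s5 via ϵ: add s2.
From s13 via ϵ: add s4, s6.
From s2 via ϵ: add s3.
From s6 via ϵ: add s12.
From s3 via ϵ: add s9.
From s9 via ϵ: add s0.
From s0 via ϵ: add s7.
No new states can be added; the closed set is {s0, s2, s3, s4, s5, s6, s7, s9, s12, s13}.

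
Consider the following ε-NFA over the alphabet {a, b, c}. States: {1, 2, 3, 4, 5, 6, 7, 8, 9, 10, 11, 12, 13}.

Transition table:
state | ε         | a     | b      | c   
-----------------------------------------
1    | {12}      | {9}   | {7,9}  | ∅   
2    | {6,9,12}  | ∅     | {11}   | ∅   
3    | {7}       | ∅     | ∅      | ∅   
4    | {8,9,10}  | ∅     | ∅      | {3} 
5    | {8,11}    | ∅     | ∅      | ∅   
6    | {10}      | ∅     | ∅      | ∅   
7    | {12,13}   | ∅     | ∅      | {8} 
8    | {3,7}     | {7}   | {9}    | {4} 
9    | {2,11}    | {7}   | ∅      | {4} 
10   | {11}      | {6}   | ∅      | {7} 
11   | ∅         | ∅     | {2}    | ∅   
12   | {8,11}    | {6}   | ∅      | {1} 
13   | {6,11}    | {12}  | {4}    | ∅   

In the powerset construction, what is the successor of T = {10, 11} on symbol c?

{3, 6, 7, 8, 10, 11, 12, 13}

10 on c → {7}.
No c-transition from 11.
Union after reading c: {7}.
Now take the ε-closure:
From 7 via ε: add 12, 13.
From 12 via ε: add 8, 11.
From 13 via ε: add 6.
From 6 via ε: add 10.
From 8 via ε: add 3.
No new states can be added; the closed set is {3, 6, 7, 8, 10, 11, 12, 13}.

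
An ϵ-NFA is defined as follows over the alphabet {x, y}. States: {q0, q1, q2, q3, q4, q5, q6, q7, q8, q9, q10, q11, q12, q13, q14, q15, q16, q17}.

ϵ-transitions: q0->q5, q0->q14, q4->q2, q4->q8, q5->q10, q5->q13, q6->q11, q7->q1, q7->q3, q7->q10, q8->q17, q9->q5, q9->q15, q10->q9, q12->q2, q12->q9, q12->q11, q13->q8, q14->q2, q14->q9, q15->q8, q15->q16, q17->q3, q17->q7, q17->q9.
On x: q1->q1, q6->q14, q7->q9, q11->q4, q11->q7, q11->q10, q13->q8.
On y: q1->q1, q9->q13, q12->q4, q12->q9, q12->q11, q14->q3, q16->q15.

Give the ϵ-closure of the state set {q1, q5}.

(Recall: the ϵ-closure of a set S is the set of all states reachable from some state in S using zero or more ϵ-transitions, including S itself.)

Start with {q1, q5}.
From q5 via ϵ: add q10, q13.
From q10 via ϵ: add q9.
From q13 via ϵ: add q8.
From q8 via ϵ: add q17.
From q9 via ϵ: add q15.
From q15 via ϵ: add q16.
From q17 via ϵ: add q3, q7.
No new states can be added; the closed set is {q1, q3, q5, q7, q8, q9, q10, q13, q15, q16, q17}.

{q1, q3, q5, q7, q8, q9, q10, q13, q15, q16, q17}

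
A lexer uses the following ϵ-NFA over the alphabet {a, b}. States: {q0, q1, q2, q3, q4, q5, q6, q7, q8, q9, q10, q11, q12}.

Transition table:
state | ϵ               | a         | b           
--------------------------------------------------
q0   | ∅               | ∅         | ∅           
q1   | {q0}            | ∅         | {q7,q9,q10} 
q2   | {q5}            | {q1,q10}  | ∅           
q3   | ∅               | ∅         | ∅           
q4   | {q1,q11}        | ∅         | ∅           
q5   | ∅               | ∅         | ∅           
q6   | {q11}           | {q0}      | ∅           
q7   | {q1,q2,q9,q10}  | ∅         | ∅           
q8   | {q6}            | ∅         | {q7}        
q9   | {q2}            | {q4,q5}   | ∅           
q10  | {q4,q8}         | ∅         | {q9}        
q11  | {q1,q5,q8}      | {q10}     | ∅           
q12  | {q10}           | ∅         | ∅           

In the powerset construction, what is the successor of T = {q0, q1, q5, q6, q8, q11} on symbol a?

q6 on a → {q0}.
q11 on a → {q10}.
No a-transition from q0, q1, q5, q8.
Union after reading a: {q0, q10}.
Now take the ϵ-closure:
From q10 via ϵ: add q4, q8.
From q4 via ϵ: add q1, q11.
From q8 via ϵ: add q6.
From q11 via ϵ: add q5.
No new states can be added; the closed set is {q0, q1, q4, q5, q6, q8, q10, q11}.

{q0, q1, q4, q5, q6, q8, q10, q11}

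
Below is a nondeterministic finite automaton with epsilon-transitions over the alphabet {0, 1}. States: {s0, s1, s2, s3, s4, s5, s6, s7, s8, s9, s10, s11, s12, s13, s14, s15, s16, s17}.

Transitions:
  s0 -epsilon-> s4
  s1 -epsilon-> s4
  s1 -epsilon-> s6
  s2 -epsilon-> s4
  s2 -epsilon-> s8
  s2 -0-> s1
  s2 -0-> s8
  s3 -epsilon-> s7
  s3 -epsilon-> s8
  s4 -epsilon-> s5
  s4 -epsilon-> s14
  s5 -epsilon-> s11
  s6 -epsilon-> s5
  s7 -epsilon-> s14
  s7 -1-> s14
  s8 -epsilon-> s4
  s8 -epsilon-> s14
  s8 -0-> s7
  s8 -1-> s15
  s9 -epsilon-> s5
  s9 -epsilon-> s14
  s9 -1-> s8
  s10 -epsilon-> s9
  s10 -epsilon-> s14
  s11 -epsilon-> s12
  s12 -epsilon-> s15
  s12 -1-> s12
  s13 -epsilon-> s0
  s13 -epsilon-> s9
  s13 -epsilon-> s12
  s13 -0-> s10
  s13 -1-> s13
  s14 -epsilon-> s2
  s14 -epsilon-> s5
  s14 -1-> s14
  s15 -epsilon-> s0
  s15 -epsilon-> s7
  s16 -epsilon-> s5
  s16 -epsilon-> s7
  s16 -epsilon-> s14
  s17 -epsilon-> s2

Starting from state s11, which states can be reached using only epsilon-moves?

Start with {s11}.
From s11 via epsilon: add s12.
From s12 via epsilon: add s15.
From s15 via epsilon: add s0, s7.
From s0 via epsilon: add s4.
From s7 via epsilon: add s14.
From s4 via epsilon: add s5.
From s14 via epsilon: add s2.
From s2 via epsilon: add s8.
No new states can be added; the closed set is {s0, s2, s4, s5, s7, s8, s11, s12, s14, s15}.

{s0, s2, s4, s5, s7, s8, s11, s12, s14, s15}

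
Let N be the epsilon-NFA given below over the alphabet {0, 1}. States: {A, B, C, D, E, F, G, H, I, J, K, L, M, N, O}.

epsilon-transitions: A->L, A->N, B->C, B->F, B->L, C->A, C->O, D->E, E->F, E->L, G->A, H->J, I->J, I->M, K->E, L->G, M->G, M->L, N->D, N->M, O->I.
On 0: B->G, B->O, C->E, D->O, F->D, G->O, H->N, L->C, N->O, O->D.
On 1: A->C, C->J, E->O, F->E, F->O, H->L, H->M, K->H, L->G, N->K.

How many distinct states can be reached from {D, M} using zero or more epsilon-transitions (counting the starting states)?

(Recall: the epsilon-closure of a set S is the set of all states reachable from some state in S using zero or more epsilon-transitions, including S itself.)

8

Start with {D, M}.
From D via epsilon: add E.
From M via epsilon: add G, L.
From E via epsilon: add F.
From G via epsilon: add A.
From A via epsilon: add N.
epsilon-closure = {A, D, E, F, G, L, M, N}, which has 8 states.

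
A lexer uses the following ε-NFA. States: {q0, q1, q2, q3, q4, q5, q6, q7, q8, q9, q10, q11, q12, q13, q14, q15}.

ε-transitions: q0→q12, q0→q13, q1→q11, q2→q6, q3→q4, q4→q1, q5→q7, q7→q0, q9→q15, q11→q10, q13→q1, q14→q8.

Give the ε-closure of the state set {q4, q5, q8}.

{q0, q1, q4, q5, q7, q8, q10, q11, q12, q13}

Start with {q4, q5, q8}.
From q4 via ε: add q1.
From q5 via ε: add q7.
From q1 via ε: add q11.
From q7 via ε: add q0.
From q0 via ε: add q12, q13.
From q11 via ε: add q10.
No new states can be added; the closed set is {q0, q1, q4, q5, q7, q8, q10, q11, q12, q13}.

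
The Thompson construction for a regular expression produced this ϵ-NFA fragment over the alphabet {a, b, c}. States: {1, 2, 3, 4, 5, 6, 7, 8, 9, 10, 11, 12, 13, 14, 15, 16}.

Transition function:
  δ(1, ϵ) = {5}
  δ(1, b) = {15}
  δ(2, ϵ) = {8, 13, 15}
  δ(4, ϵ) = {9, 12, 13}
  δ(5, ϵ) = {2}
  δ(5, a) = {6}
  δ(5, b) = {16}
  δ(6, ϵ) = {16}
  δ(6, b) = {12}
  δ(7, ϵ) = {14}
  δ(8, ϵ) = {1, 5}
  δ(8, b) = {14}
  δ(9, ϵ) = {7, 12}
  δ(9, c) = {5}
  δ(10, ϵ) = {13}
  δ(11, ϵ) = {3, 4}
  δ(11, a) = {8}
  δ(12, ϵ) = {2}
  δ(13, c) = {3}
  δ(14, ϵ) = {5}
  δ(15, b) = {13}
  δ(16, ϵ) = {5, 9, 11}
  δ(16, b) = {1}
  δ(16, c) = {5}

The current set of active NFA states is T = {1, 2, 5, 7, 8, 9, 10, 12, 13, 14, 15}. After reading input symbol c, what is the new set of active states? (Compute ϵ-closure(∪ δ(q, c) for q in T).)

{1, 2, 3, 5, 8, 13, 15}

9 on c → {5}.
13 on c → {3}.
No c-transition from 1, 2, 5, 7, 8, 10, 12, 14, 15.
Union after reading c: {3, 5}.
Now take the ϵ-closure:
From 5 via ϵ: add 2.
From 2 via ϵ: add 8, 13, 15.
From 8 via ϵ: add 1.
No new states can be added; the closed set is {1, 2, 3, 5, 8, 13, 15}.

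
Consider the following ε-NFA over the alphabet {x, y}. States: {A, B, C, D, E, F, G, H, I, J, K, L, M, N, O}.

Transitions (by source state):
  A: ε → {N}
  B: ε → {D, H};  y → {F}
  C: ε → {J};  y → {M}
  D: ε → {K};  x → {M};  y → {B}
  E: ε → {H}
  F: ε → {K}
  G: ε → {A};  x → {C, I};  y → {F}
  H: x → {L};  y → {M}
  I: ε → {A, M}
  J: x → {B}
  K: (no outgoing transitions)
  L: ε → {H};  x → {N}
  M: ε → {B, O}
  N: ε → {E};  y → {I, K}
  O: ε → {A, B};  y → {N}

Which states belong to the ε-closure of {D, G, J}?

{A, D, E, G, H, J, K, N}

Start with {D, G, J}.
From D via ε: add K.
From G via ε: add A.
From A via ε: add N.
From N via ε: add E.
From E via ε: add H.
No new states can be added; the closed set is {A, D, E, G, H, J, K, N}.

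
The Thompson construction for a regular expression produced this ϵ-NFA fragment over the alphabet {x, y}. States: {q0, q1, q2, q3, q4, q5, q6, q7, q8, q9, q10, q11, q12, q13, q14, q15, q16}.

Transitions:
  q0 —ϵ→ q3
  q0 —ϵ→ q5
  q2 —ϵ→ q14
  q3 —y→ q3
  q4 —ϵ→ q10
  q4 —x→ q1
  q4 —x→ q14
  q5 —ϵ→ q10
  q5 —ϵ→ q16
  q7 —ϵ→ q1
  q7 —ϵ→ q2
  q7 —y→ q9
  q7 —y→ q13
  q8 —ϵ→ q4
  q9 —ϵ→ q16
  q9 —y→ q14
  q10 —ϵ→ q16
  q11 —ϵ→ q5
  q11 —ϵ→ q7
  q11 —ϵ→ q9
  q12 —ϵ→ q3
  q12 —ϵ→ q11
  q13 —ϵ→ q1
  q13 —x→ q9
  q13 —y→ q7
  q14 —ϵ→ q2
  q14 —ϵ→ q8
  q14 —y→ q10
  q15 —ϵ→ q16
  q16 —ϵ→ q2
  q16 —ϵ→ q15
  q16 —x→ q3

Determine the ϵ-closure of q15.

{q2, q4, q8, q10, q14, q15, q16}

Start with {q15}.
From q15 via ϵ: add q16.
From q16 via ϵ: add q2.
From q2 via ϵ: add q14.
From q14 via ϵ: add q8.
From q8 via ϵ: add q4.
From q4 via ϵ: add q10.
No new states can be added; the closed set is {q2, q4, q8, q10, q14, q15, q16}.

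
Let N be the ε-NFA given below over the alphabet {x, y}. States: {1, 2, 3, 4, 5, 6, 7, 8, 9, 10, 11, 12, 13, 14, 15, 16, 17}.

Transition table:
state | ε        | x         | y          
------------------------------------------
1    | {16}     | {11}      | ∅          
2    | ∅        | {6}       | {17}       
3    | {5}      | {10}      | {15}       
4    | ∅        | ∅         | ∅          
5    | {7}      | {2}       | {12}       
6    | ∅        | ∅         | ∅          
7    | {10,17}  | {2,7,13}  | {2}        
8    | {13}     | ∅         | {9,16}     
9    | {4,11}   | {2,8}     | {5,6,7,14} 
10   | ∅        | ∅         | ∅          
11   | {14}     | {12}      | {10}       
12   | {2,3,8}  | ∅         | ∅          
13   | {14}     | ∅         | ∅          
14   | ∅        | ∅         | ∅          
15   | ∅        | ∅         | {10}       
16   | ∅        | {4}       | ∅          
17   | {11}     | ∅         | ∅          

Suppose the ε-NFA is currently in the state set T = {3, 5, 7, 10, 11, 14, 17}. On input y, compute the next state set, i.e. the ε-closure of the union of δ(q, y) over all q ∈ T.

3 on y → {15}.
5 on y → {12}.
7 on y → {2}.
11 on y → {10}.
No y-transition from 10, 14, 17.
Union after reading y: {2, 10, 12, 15}.
Now take the ε-closure:
From 12 via ε: add 3, 8.
From 3 via ε: add 5.
From 8 via ε: add 13.
From 5 via ε: add 7.
From 13 via ε: add 14.
From 7 via ε: add 17.
From 17 via ε: add 11.
No new states can be added; the closed set is {2, 3, 5, 7, 8, 10, 11, 12, 13, 14, 15, 17}.

{2, 3, 5, 7, 8, 10, 11, 12, 13, 14, 15, 17}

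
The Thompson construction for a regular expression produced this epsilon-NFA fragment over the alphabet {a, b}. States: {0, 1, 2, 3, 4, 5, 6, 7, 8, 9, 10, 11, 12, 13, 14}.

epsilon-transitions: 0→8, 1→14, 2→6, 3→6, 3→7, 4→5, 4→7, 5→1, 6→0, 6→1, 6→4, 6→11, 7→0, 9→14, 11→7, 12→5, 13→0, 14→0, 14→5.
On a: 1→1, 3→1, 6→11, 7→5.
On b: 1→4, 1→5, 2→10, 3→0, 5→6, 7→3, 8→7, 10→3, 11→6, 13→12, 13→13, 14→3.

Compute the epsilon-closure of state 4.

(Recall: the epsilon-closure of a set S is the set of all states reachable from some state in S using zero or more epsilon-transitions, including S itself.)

{0, 1, 4, 5, 7, 8, 14}

Start with {4}.
From 4 via epsilon: add 5, 7.
From 5 via epsilon: add 1.
From 7 via epsilon: add 0.
From 0 via epsilon: add 8.
From 1 via epsilon: add 14.
No new states can be added; the closed set is {0, 1, 4, 5, 7, 8, 14}.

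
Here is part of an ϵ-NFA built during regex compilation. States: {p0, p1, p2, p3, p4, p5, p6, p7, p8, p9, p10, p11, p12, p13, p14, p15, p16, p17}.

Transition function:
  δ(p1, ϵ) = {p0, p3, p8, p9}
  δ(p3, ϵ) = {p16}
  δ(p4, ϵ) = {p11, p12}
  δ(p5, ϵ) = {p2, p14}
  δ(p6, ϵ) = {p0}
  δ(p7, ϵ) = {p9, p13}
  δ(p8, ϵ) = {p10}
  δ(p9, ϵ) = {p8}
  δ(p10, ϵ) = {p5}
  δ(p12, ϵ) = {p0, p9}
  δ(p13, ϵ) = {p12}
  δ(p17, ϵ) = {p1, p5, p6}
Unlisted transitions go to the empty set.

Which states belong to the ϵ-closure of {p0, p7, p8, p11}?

{p0, p2, p5, p7, p8, p9, p10, p11, p12, p13, p14}

Start with {p0, p7, p8, p11}.
From p7 via ϵ: add p9, p13.
From p8 via ϵ: add p10.
From p10 via ϵ: add p5.
From p13 via ϵ: add p12.
From p5 via ϵ: add p2, p14.
No new states can be added; the closed set is {p0, p2, p5, p7, p8, p9, p10, p11, p12, p13, p14}.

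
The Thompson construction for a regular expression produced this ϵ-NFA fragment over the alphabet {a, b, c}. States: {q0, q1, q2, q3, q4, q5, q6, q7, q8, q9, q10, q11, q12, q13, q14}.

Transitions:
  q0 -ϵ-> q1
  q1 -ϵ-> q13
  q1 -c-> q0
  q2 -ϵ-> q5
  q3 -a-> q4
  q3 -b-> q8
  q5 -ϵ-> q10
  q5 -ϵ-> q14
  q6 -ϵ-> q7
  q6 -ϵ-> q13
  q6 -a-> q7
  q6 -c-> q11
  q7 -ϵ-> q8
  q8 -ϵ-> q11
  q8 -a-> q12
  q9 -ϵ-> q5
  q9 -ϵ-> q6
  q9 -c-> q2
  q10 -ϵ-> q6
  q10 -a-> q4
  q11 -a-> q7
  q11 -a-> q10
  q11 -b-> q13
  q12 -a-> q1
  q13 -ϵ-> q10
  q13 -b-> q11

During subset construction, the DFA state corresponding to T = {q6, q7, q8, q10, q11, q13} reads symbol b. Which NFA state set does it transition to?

{q6, q7, q8, q10, q11, q13}

q11 on b → {q13}.
q13 on b → {q11}.
No b-transition from q6, q7, q8, q10.
Union after reading b: {q11, q13}.
Now take the ϵ-closure:
From q13 via ϵ: add q10.
From q10 via ϵ: add q6.
From q6 via ϵ: add q7.
From q7 via ϵ: add q8.
No new states can be added; the closed set is {q6, q7, q8, q10, q11, q13}.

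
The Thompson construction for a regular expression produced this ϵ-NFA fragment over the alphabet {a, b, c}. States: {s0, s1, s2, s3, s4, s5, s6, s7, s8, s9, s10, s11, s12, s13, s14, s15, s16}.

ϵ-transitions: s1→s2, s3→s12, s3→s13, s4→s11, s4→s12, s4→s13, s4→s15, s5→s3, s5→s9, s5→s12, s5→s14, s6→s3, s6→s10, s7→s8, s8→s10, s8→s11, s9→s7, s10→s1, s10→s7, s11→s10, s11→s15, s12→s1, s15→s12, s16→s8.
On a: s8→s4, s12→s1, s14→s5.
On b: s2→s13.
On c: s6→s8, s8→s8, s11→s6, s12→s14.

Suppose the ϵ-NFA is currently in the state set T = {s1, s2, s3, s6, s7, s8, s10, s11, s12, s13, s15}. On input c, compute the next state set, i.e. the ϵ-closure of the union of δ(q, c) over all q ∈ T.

{s1, s2, s3, s6, s7, s8, s10, s11, s12, s13, s14, s15}

s6 on c → {s8}.
s8 on c → {s8}.
s11 on c → {s6}.
s12 on c → {s14}.
No c-transition from s1, s2, s3, s7, s10, s13, s15.
Union after reading c: {s6, s8, s14}.
Now take the ϵ-closure:
From s6 via ϵ: add s3, s10.
From s8 via ϵ: add s11.
From s3 via ϵ: add s12, s13.
From s10 via ϵ: add s1, s7.
From s11 via ϵ: add s15.
From s1 via ϵ: add s2.
No new states can be added; the closed set is {s1, s2, s3, s6, s7, s8, s10, s11, s12, s13, s14, s15}.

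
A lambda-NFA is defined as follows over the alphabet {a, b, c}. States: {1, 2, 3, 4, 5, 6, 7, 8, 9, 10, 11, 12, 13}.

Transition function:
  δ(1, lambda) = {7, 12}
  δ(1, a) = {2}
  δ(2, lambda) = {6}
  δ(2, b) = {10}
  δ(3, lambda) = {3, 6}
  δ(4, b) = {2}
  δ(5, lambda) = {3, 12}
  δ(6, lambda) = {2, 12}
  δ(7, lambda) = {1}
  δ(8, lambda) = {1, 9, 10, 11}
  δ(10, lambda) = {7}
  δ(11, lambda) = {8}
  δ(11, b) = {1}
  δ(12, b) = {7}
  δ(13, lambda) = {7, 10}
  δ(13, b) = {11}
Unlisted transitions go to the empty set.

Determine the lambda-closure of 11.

{1, 7, 8, 9, 10, 11, 12}

Start with {11}.
From 11 via lambda: add 8.
From 8 via lambda: add 1, 9, 10.
From 1 via lambda: add 7, 12.
No new states can be added; the closed set is {1, 7, 8, 9, 10, 11, 12}.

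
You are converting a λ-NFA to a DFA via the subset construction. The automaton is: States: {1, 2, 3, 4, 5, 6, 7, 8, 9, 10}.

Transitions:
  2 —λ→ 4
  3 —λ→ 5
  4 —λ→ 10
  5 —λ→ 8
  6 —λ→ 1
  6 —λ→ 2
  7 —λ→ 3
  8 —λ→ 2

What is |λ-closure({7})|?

Start with {7}.
From 7 via λ: add 3.
From 3 via λ: add 5.
From 5 via λ: add 8.
From 8 via λ: add 2.
From 2 via λ: add 4.
From 4 via λ: add 10.
λ-closure = {2, 3, 4, 5, 7, 8, 10}, which has 7 states.

7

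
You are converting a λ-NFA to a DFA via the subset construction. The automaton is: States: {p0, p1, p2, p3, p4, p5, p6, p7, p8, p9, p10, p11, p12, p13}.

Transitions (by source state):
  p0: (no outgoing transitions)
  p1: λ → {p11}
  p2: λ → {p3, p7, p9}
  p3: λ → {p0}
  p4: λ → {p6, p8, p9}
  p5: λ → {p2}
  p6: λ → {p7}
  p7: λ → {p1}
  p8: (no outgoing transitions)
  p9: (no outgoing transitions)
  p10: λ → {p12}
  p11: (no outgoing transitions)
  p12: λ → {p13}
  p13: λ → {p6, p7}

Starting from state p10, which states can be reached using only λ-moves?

{p1, p6, p7, p10, p11, p12, p13}

Start with {p10}.
From p10 via λ: add p12.
From p12 via λ: add p13.
From p13 via λ: add p6, p7.
From p7 via λ: add p1.
From p1 via λ: add p11.
No new states can be added; the closed set is {p1, p6, p7, p10, p11, p12, p13}.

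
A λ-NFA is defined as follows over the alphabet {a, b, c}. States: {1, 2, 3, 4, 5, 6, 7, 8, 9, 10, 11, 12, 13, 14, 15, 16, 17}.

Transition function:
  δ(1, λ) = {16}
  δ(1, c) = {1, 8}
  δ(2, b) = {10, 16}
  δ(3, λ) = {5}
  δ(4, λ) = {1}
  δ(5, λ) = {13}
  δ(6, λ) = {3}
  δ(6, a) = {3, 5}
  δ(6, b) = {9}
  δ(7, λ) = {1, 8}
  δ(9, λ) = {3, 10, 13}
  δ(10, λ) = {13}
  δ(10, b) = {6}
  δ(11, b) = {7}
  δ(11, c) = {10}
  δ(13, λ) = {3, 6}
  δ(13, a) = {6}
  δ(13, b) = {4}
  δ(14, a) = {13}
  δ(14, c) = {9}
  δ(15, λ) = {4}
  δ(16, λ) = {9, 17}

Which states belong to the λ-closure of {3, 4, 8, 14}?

{1, 3, 4, 5, 6, 8, 9, 10, 13, 14, 16, 17}

Start with {3, 4, 8, 14}.
From 3 via λ: add 5.
From 4 via λ: add 1.
From 1 via λ: add 16.
From 5 via λ: add 13.
From 13 via λ: add 6.
From 16 via λ: add 9, 17.
From 9 via λ: add 10.
No new states can be added; the closed set is {1, 3, 4, 5, 6, 8, 9, 10, 13, 14, 16, 17}.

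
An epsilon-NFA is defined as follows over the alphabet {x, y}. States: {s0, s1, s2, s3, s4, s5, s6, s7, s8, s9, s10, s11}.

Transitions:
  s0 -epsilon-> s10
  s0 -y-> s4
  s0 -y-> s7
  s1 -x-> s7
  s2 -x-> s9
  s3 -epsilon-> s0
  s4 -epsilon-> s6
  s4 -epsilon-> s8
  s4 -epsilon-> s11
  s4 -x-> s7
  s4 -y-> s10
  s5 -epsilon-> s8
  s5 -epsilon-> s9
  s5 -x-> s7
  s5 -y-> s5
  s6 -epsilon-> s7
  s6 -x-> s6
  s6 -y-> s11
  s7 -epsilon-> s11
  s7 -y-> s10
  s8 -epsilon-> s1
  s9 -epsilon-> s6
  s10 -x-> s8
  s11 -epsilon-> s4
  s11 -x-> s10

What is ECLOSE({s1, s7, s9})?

{s1, s4, s6, s7, s8, s9, s11}

Start with {s1, s7, s9}.
From s7 via epsilon: add s11.
From s9 via epsilon: add s6.
From s11 via epsilon: add s4.
From s4 via epsilon: add s8.
No new states can be added; the closed set is {s1, s4, s6, s7, s8, s9, s11}.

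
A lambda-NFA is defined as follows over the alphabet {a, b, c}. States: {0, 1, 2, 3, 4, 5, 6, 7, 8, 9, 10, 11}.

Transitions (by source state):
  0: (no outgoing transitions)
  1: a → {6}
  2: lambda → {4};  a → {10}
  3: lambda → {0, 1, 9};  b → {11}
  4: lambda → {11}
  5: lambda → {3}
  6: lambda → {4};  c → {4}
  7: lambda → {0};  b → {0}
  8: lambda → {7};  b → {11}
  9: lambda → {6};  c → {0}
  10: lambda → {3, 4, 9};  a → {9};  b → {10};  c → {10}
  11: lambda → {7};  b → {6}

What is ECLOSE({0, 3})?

Start with {0, 3}.
From 3 via lambda: add 1, 9.
From 9 via lambda: add 6.
From 6 via lambda: add 4.
From 4 via lambda: add 11.
From 11 via lambda: add 7.
No new states can be added; the closed set is {0, 1, 3, 4, 6, 7, 9, 11}.

{0, 1, 3, 4, 6, 7, 9, 11}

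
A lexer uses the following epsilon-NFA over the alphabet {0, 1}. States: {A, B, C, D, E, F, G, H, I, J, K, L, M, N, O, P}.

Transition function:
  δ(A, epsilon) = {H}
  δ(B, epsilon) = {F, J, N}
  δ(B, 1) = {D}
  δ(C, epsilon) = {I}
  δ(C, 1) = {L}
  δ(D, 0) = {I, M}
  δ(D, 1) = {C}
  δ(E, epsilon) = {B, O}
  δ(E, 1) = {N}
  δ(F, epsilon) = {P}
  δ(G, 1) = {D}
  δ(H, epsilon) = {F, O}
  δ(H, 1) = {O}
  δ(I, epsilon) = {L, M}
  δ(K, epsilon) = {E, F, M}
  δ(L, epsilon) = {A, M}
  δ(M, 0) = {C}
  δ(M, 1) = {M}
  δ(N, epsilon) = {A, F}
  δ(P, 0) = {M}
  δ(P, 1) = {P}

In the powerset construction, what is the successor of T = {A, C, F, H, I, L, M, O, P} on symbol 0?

{A, C, F, H, I, L, M, O, P}

M on 0 → {C}.
P on 0 → {M}.
No 0-transition from A, C, F, H, I, L, O.
Union after reading 0: {C, M}.
Now take the epsilon-closure:
From C via epsilon: add I.
From I via epsilon: add L.
From L via epsilon: add A.
From A via epsilon: add H.
From H via epsilon: add F, O.
From F via epsilon: add P.
No new states can be added; the closed set is {A, C, F, H, I, L, M, O, P}.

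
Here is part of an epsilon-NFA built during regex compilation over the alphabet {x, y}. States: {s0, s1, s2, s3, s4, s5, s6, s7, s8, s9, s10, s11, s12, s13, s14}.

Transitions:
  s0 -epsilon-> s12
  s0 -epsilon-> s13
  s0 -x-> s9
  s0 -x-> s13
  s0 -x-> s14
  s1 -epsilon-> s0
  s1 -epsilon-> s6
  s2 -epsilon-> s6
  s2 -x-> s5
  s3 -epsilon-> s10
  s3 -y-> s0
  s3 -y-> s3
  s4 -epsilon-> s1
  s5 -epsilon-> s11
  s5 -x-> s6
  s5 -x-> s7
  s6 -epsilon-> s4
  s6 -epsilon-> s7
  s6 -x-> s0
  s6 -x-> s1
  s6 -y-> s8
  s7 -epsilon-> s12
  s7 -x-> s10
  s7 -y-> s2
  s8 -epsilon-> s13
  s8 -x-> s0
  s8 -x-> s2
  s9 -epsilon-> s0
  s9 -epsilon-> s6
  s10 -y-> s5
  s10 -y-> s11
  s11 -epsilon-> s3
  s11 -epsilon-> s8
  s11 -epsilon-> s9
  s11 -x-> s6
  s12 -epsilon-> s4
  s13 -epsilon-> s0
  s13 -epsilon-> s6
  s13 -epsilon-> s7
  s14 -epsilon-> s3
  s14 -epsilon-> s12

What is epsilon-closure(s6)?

{s0, s1, s4, s6, s7, s12, s13}

Start with {s6}.
From s6 via epsilon: add s4, s7.
From s4 via epsilon: add s1.
From s7 via epsilon: add s12.
From s1 via epsilon: add s0.
From s0 via epsilon: add s13.
No new states can be added; the closed set is {s0, s1, s4, s6, s7, s12, s13}.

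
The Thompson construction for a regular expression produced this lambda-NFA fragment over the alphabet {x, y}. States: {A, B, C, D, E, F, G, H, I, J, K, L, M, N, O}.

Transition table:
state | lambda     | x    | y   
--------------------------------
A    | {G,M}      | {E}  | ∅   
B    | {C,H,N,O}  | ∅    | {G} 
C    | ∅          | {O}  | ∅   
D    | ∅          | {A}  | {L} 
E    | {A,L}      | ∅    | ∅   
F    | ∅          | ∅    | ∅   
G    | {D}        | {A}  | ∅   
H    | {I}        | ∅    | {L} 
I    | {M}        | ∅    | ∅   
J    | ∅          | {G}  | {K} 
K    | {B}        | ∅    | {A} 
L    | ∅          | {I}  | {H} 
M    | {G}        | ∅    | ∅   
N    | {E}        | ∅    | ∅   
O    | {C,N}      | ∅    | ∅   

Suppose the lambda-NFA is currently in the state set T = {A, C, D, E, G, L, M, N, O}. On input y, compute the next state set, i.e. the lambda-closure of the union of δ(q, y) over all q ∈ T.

D on y → {L}.
L on y → {H}.
No y-transition from A, C, E, G, M, N, O.
Union after reading y: {H, L}.
Now take the lambda-closure:
From H via lambda: add I.
From I via lambda: add M.
From M via lambda: add G.
From G via lambda: add D.
No new states can be added; the closed set is {D, G, H, I, L, M}.

{D, G, H, I, L, M}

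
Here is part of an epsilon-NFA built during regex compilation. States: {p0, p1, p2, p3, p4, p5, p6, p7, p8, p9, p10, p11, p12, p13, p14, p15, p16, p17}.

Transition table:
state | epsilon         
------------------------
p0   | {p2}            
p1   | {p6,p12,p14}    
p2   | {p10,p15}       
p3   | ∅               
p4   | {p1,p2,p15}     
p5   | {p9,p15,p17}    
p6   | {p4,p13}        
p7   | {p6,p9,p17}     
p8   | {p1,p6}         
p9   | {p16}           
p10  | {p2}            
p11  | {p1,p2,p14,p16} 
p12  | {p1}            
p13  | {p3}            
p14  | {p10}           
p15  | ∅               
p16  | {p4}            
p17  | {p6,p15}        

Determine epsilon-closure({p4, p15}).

{p1, p2, p3, p4, p6, p10, p12, p13, p14, p15}

Start with {p4, p15}.
From p4 via epsilon: add p1, p2.
From p1 via epsilon: add p6, p12, p14.
From p2 via epsilon: add p10.
From p6 via epsilon: add p13.
From p13 via epsilon: add p3.
No new states can be added; the closed set is {p1, p2, p3, p4, p6, p10, p12, p13, p14, p15}.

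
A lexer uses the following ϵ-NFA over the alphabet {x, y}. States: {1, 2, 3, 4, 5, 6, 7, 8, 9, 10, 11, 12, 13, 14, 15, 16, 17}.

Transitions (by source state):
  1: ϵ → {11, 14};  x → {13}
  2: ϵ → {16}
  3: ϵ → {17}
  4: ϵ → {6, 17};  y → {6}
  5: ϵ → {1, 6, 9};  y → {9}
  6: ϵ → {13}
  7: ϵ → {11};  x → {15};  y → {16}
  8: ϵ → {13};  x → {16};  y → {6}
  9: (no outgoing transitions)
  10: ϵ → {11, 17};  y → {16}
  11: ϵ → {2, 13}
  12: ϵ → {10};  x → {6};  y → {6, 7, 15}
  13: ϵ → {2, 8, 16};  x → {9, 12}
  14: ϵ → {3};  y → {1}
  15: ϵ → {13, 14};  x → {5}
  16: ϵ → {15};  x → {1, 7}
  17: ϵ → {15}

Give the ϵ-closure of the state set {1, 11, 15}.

{1, 2, 3, 8, 11, 13, 14, 15, 16, 17}

Start with {1, 11, 15}.
From 1 via ϵ: add 14.
From 11 via ϵ: add 2, 13.
From 2 via ϵ: add 16.
From 13 via ϵ: add 8.
From 14 via ϵ: add 3.
From 3 via ϵ: add 17.
No new states can be added; the closed set is {1, 2, 3, 8, 11, 13, 14, 15, 16, 17}.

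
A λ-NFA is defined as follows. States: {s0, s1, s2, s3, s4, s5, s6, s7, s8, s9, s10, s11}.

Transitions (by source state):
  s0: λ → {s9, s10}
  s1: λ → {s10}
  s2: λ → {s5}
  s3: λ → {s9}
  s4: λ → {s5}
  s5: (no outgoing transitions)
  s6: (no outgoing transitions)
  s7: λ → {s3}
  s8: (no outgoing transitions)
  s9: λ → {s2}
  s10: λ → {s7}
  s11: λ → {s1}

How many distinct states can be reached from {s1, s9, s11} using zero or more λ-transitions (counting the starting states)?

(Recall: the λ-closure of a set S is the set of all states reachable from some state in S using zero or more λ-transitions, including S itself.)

Start with {s1, s9, s11}.
From s1 via λ: add s10.
From s9 via λ: add s2.
From s2 via λ: add s5.
From s10 via λ: add s7.
From s7 via λ: add s3.
λ-closure = {s1, s2, s3, s5, s7, s9, s10, s11}, which has 8 states.

8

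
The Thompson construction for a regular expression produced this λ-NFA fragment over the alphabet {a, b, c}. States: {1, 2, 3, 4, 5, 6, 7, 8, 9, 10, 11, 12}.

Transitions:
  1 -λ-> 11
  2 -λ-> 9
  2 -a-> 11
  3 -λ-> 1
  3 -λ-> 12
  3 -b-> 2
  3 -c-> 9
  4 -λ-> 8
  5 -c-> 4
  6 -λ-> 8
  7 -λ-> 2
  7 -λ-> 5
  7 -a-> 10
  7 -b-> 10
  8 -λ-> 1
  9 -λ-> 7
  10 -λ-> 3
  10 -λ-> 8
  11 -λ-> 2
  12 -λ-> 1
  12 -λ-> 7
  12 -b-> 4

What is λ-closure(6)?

Start with {6}.
From 6 via λ: add 8.
From 8 via λ: add 1.
From 1 via λ: add 11.
From 11 via λ: add 2.
From 2 via λ: add 9.
From 9 via λ: add 7.
From 7 via λ: add 5.
No new states can be added; the closed set is {1, 2, 5, 6, 7, 8, 9, 11}.

{1, 2, 5, 6, 7, 8, 9, 11}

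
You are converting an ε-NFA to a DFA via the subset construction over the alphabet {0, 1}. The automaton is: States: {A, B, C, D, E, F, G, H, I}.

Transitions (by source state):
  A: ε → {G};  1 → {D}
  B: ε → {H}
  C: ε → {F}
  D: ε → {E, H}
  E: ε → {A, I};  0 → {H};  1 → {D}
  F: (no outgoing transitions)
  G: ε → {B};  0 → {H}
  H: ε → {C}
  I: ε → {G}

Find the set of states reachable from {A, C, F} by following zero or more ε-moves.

Start with {A, C, F}.
From A via ε: add G.
From G via ε: add B.
From B via ε: add H.
No new states can be added; the closed set is {A, B, C, F, G, H}.

{A, B, C, F, G, H}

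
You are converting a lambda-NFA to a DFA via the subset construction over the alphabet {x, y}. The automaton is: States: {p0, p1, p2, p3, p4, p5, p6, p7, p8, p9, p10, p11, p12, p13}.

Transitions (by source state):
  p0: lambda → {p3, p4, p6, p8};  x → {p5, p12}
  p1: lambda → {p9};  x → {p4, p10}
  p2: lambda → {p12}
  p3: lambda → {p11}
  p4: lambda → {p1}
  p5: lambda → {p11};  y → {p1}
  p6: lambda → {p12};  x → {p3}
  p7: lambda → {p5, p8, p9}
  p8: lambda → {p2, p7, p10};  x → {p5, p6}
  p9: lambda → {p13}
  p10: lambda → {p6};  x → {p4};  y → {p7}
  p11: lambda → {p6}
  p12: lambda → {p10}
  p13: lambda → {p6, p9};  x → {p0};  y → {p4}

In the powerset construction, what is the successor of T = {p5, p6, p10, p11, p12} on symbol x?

{p1, p3, p4, p6, p9, p10, p11, p12, p13}

p6 on x → {p3}.
p10 on x → {p4}.
No x-transition from p5, p11, p12.
Union after reading x: {p3, p4}.
Now take the lambda-closure:
From p3 via lambda: add p11.
From p4 via lambda: add p1.
From p1 via lambda: add p9.
From p11 via lambda: add p6.
From p6 via lambda: add p12.
From p9 via lambda: add p13.
From p12 via lambda: add p10.
No new states can be added; the closed set is {p1, p3, p4, p6, p9, p10, p11, p12, p13}.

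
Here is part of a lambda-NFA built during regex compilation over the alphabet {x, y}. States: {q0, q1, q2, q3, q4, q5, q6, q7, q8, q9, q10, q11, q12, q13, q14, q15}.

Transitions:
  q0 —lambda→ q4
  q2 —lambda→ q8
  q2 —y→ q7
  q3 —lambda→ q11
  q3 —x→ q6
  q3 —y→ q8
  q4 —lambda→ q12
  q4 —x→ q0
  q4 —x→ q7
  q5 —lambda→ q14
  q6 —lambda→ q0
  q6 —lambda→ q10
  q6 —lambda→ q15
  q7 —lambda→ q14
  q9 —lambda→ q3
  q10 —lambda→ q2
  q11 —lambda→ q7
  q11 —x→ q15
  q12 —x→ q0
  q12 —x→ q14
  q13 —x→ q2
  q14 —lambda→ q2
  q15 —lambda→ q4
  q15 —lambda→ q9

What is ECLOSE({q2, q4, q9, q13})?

{q2, q3, q4, q7, q8, q9, q11, q12, q13, q14}

Start with {q2, q4, q9, q13}.
From q2 via lambda: add q8.
From q4 via lambda: add q12.
From q9 via lambda: add q3.
From q3 via lambda: add q11.
From q11 via lambda: add q7.
From q7 via lambda: add q14.
No new states can be added; the closed set is {q2, q3, q4, q7, q8, q9, q11, q12, q13, q14}.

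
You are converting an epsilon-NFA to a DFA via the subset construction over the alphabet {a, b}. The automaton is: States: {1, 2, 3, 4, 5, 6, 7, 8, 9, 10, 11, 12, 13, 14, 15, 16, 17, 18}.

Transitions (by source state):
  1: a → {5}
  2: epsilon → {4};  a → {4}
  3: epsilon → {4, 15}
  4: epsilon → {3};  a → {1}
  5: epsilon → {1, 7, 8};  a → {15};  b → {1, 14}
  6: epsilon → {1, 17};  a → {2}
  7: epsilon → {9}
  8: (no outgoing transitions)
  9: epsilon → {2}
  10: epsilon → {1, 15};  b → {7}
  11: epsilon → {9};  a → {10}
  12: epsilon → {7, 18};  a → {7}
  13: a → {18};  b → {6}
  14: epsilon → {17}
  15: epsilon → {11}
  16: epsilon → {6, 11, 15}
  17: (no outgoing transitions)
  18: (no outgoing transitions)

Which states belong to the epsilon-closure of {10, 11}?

{1, 2, 3, 4, 9, 10, 11, 15}

Start with {10, 11}.
From 10 via epsilon: add 1, 15.
From 11 via epsilon: add 9.
From 9 via epsilon: add 2.
From 2 via epsilon: add 4.
From 4 via epsilon: add 3.
No new states can be added; the closed set is {1, 2, 3, 4, 9, 10, 11, 15}.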